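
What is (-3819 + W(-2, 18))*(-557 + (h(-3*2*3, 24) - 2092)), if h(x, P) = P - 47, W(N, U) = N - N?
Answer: 10204368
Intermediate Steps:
W(N, U) = 0
h(x, P) = -47 + P
(-3819 + W(-2, 18))*(-557 + (h(-3*2*3, 24) - 2092)) = (-3819 + 0)*(-557 + ((-47 + 24) - 2092)) = -3819*(-557 + (-23 - 2092)) = -3819*(-557 - 2115) = -3819*(-2672) = 10204368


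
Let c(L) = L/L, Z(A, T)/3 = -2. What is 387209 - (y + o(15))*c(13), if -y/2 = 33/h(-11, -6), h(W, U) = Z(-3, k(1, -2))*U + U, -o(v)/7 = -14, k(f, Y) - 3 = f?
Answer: 1935566/5 ≈ 3.8711e+5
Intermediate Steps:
k(f, Y) = 3 + f
Z(A, T) = -6 (Z(A, T) = 3*(-2) = -6)
o(v) = 98 (o(v) = -7*(-14) = 98)
c(L) = 1
h(W, U) = -5*U (h(W, U) = -6*U + U = -5*U)
y = -11/5 (y = -66/((-5*(-6))) = -66/30 = -2*11/10 = -11/5 ≈ -2.2000)
387209 - (y + o(15))*c(13) = 387209 - (-11/5 + 98) = 387209 - 479/5 = 1935566/5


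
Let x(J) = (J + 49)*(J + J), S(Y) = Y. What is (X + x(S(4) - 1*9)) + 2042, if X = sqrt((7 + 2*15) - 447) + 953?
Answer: 2555 + I*sqrt(410) ≈ 2555.0 + 20.248*I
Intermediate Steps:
x(J) = 2*J*(49 + J) (x(J) = (49 + J)*(2*J) = 2*J*(49 + J))
X = 953 + I*sqrt(410) (X = sqrt((7 + 30) - 447) + 953 = sqrt(37 - 447) + 953 = sqrt(-410) + 953 = I*sqrt(410) + 953 = 953 + I*sqrt(410) ≈ 953.0 + 20.248*I)
(X + x(S(4) - 1*9)) + 2042 = ((953 + I*sqrt(410)) + 2*(4 - 1*9)*(49 + (4 - 1*9))) + 2042 = ((953 + I*sqrt(410)) + 2*(4 - 9)*(49 + (4 - 9))) + 2042 = ((953 + I*sqrt(410)) + 2*(-5)*(49 - 5)) + 2042 = ((953 + I*sqrt(410)) + 2*(-5)*44) + 2042 = ((953 + I*sqrt(410)) - 440) + 2042 = (513 + I*sqrt(410)) + 2042 = 2555 + I*sqrt(410)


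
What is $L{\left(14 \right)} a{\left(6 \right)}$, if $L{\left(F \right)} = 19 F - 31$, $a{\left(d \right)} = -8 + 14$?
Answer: $1410$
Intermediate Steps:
$a{\left(d \right)} = 6$
$L{\left(F \right)} = -31 + 19 F$
$L{\left(14 \right)} a{\left(6 \right)} = \left(-31 + 19 \cdot 14\right) 6 = \left(-31 + 266\right) 6 = 235 \cdot 6 = 1410$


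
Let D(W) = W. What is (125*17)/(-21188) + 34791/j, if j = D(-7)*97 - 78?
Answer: -738760333/16039316 ≈ -46.059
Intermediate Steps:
j = -757 (j = -7*97 - 78 = -679 - 78 = -757)
(125*17)/(-21188) + 34791/j = (125*17)/(-21188) + 34791/(-757) = 2125*(-1/21188) + 34791*(-1/757) = -2125/21188 - 34791/757 = -738760333/16039316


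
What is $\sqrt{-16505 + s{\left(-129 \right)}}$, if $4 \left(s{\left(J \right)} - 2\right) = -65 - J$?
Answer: $i \sqrt{16487} \approx 128.4 i$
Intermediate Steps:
$s{\left(J \right)} = - \frac{57}{4} - \frac{J}{4}$ ($s{\left(J \right)} = 2 + \frac{-65 - J}{4} = 2 - \left(\frac{65}{4} + \frac{J}{4}\right) = - \frac{57}{4} - \frac{J}{4}$)
$\sqrt{-16505 + s{\left(-129 \right)}} = \sqrt{-16505 - -18} = \sqrt{-16505 + \left(- \frac{57}{4} + \frac{129}{4}\right)} = \sqrt{-16505 + 18} = \sqrt{-16487} = i \sqrt{16487}$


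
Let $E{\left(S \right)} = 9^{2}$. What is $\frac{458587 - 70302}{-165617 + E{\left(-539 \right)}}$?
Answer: $- \frac{388285}{165536} \approx -2.3456$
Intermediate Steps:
$E{\left(S \right)} = 81$
$\frac{458587 - 70302}{-165617 + E{\left(-539 \right)}} = \frac{458587 - 70302}{-165617 + 81} = \frac{388285}{-165536} = 388285 \left(- \frac{1}{165536}\right) = - \frac{388285}{165536}$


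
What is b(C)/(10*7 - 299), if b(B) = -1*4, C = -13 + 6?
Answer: 4/229 ≈ 0.017467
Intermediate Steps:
C = -7
b(B) = -4
b(C)/(10*7 - 299) = -4/(10*7 - 299) = -4/(70 - 299) = -4/(-229) = -4*(-1/229) = 4/229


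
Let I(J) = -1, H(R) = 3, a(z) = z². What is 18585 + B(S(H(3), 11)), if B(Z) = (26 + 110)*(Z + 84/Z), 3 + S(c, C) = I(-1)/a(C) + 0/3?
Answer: 22617125/1573 ≈ 14378.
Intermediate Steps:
S(c, C) = -3 - 1/C² (S(c, C) = -3 + (-1/(C²) + 0/3) = -3 + (-1/C² + 0*(⅓)) = -3 + (-1/C² + 0) = -3 - 1/C²)
B(Z) = 136*Z + 11424/Z (B(Z) = 136*(Z + 84/Z) = 136*Z + 11424/Z)
18585 + B(S(H(3), 11)) = 18585 + (136*(-3 - 1/11²) + 11424/(-3 - 1/11²)) = 18585 + (136*(-3 - 1*1/121) + 11424/(-3 - 1*1/121)) = 18585 + (136*(-3 - 1/121) + 11424/(-3 - 1/121)) = 18585 + (136*(-364/121) + 11424/(-364/121)) = 18585 + (-49504/121 + 11424*(-121/364)) = 18585 + (-49504/121 - 49368/13) = 18585 - 6617080/1573 = 22617125/1573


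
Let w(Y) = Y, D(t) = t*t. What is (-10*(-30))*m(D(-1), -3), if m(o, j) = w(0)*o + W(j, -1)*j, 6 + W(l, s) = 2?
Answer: 3600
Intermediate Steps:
W(l, s) = -4 (W(l, s) = -6 + 2 = -4)
D(t) = t**2
m(o, j) = -4*j (m(o, j) = 0*o - 4*j = 0 - 4*j = -4*j)
(-10*(-30))*m(D(-1), -3) = (-10*(-30))*(-4*(-3)) = 300*12 = 3600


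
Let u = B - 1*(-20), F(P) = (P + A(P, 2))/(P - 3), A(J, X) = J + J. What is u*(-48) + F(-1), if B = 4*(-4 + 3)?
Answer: -3069/4 ≈ -767.25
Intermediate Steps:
A(J, X) = 2*J
B = -4 (B = 4*(-1) = -4)
F(P) = 3*P/(-3 + P) (F(P) = (P + 2*P)/(P - 3) = (3*P)/(-3 + P) = 3*P/(-3 + P))
u = 16 (u = -4 - 1*(-20) = -4 + 20 = 16)
u*(-48) + F(-1) = 16*(-48) + 3*(-1)/(-3 - 1) = -768 + 3*(-1)/(-4) = -768 + 3*(-1)*(-¼) = -768 + ¾ = -3069/4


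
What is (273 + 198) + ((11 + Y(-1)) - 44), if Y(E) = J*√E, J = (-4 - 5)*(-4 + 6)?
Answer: 438 - 18*I ≈ 438.0 - 18.0*I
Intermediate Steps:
J = -18 (J = -9*2 = -18)
Y(E) = -18*√E
(273 + 198) + ((11 + Y(-1)) - 44) = (273 + 198) + ((11 - 18*I) - 44) = 471 + ((11 - 18*I) - 44) = 471 + (-33 - 18*I) = 438 - 18*I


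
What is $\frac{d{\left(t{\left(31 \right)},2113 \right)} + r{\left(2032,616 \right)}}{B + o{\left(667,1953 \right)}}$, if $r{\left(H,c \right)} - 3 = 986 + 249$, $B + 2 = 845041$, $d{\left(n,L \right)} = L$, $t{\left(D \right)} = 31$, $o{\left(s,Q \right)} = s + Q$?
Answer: $\frac{1117}{282553} \approx 0.0039532$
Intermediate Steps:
$o{\left(s,Q \right)} = Q + s$
$B = 845039$ ($B = -2 + 845041 = 845039$)
$r{\left(H,c \right)} = 1238$ ($r{\left(H,c \right)} = 3 + \left(986 + 249\right) = 3 + 1235 = 1238$)
$\frac{d{\left(t{\left(31 \right)},2113 \right)} + r{\left(2032,616 \right)}}{B + o{\left(667,1953 \right)}} = \frac{2113 + 1238}{845039 + \left(1953 + 667\right)} = \frac{3351}{845039 + 2620} = \frac{3351}{847659} = 3351 \cdot \frac{1}{847659} = \frac{1117}{282553}$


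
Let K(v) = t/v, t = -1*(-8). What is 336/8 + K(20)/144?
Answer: 15121/360 ≈ 42.003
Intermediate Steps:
t = 8
K(v) = 8/v
336/8 + K(20)/144 = 336/8 + (8/20)/144 = 336*(1/8) + (8*(1/20))*(1/144) = 42 + (2/5)*(1/144) = 42 + 1/360 = 15121/360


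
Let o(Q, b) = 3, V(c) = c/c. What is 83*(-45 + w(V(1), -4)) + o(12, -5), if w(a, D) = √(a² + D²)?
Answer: -3732 + 83*√17 ≈ -3389.8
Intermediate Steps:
V(c) = 1
w(a, D) = √(D² + a²)
83*(-45 + w(V(1), -4)) + o(12, -5) = 83*(-45 + √((-4)² + 1²)) + 3 = 83*(-45 + √(16 + 1)) + 3 = 83*(-45 + √17) + 3 = (-3735 + 83*√17) + 3 = -3732 + 83*√17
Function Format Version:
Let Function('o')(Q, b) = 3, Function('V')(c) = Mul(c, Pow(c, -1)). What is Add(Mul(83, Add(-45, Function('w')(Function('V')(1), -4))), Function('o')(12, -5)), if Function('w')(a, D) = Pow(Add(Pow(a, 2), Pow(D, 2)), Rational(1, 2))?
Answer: Add(-3732, Mul(83, Pow(17, Rational(1, 2)))) ≈ -3389.8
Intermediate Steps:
Function('V')(c) = 1
Function('w')(a, D) = Pow(Add(Pow(D, 2), Pow(a, 2)), Rational(1, 2))
Add(Mul(83, Add(-45, Function('w')(Function('V')(1), -4))), Function('o')(12, -5)) = Add(Mul(83, Add(-45, Pow(Add(Pow(-4, 2), Pow(1, 2)), Rational(1, 2)))), 3) = Add(Mul(83, Add(-45, Pow(Add(16, 1), Rational(1, 2)))), 3) = Add(Mul(83, Add(-45, Pow(17, Rational(1, 2)))), 3) = Add(Add(-3735, Mul(83, Pow(17, Rational(1, 2)))), 3) = Add(-3732, Mul(83, Pow(17, Rational(1, 2))))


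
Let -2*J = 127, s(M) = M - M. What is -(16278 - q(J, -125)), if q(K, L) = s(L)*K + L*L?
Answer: -653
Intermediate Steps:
s(M) = 0
J = -127/2 (J = -1/2*127 = -127/2 ≈ -63.500)
q(K, L) = L**2 (q(K, L) = 0*K + L*L = 0 + L**2 = L**2)
-(16278 - q(J, -125)) = -(16278 - 1*(-125)**2) = -(16278 - 1*15625) = -(16278 - 15625) = -1*653 = -653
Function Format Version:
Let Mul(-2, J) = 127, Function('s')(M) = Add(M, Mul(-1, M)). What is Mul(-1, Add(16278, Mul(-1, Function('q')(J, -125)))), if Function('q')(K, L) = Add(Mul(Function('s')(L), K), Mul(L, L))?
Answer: -653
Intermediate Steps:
Function('s')(M) = 0
J = Rational(-127, 2) (J = Mul(Rational(-1, 2), 127) = Rational(-127, 2) ≈ -63.500)
Function('q')(K, L) = Pow(L, 2) (Function('q')(K, L) = Add(Mul(0, K), Mul(L, L)) = Add(0, Pow(L, 2)) = Pow(L, 2))
Mul(-1, Add(16278, Mul(-1, Function('q')(J, -125)))) = Mul(-1, Add(16278, Mul(-1, Pow(-125, 2)))) = Mul(-1, Add(16278, Mul(-1, 15625))) = Mul(-1, Add(16278, -15625)) = Mul(-1, 653) = -653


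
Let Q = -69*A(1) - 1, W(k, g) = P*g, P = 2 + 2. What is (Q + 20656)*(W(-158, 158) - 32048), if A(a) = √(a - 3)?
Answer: -648897480 + 2167704*I*√2 ≈ -6.489e+8 + 3.0656e+6*I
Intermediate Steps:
P = 4
A(a) = √(-3 + a)
W(k, g) = 4*g
Q = -1 - 69*I*√2 (Q = -69*√(-3 + 1) - 1 = -69*I*√2 - 1 = -1 - 69*I*√2 ≈ -1.0 - 97.581*I)
(Q + 20656)*(W(-158, 158) - 32048) = ((-1 - 69*I*√2) + 20656)*(4*158 - 32048) = (20655 - 69*I*√2)*(632 - 32048) = (20655 - 69*I*√2)*(-31416) = -648897480 + 2167704*I*√2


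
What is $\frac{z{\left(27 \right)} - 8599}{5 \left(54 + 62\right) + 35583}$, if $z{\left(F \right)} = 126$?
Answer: $- \frac{8473}{36163} \approx -0.2343$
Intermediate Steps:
$\frac{z{\left(27 \right)} - 8599}{5 \left(54 + 62\right) + 35583} = \frac{126 - 8599}{5 \left(54 + 62\right) + 35583} = - \frac{8473}{5 \cdot 116 + 35583} = - \frac{8473}{580 + 35583} = - \frac{8473}{36163}$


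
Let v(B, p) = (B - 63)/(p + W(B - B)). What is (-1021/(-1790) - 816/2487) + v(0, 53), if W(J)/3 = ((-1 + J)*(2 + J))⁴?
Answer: -57173901/149874910 ≈ -0.38148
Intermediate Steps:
W(J) = 3*(-1 + J)⁴*(2 + J)⁴ (W(J) = 3*((-1 + J)*(2 + J))⁴ = 3*((-1 + J)⁴*(2 + J)⁴) = 3*(-1 + J)⁴*(2 + J)⁴)
v(B, p) = (-63 + B)/(48 + p) (v(B, p) = (B - 63)/(p + 3*(-1 + (B - B))⁴*(2 + (B - B))⁴) = (-63 + B)/(p + 3*(-1 + 0)⁴*(2 + 0)⁴) = (-63 + B)/(p + 3*(-1)⁴*2⁴) = (-63 + B)/(p + 3*1*16) = (-63 + B)/(p + 48) = (-63 + B)/(48 + p))
(-1021/(-1790) - 816/2487) + v(0, 53) = (-1021/(-1790) - 816/2487) + (-63 + 0)/(48 + 53) = (-1021*(-1/1790) - 816*1/2487) - 63/101 = (1021/1790 - 272/829) + (1/101)*(-63) = 359529/1483910 - 63/101 = -57173901/149874910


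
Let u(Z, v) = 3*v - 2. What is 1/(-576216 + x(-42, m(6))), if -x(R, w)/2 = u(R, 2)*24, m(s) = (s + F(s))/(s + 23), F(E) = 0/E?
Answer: -1/576408 ≈ -1.7349e-6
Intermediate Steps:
F(E) = 0
u(Z, v) = -2 + 3*v
m(s) = s/(23 + s) (m(s) = (s + 0)/(s + 23) = s/(23 + s))
x(R, w) = -192 (x(R, w) = -2*(-2 + 3*2)*24 = -2*(-2 + 6)*24 = -8*24 = -2*96 = -192)
1/(-576216 + x(-42, m(6))) = 1/(-576216 - 192) = 1/(-576408) = -1/576408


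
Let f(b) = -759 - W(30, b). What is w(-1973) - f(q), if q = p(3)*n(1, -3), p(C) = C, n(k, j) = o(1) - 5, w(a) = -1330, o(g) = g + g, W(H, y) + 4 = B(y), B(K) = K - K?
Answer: -575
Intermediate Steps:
B(K) = 0
W(H, y) = -4 (W(H, y) = -4 + 0 = -4)
o(g) = 2*g
n(k, j) = -3 (n(k, j) = 2*1 - 5 = 2 - 5 = -3)
q = -9 (q = 3*(-3) = -9)
f(b) = -755 (f(b) = -759 - 1*(-4) = -759 + 4 = -755)
w(-1973) - f(q) = -1330 - 1*(-755) = -1330 + 755 = -575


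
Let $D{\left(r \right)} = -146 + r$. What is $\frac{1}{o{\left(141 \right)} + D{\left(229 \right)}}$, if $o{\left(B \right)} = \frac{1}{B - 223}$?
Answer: $\frac{82}{6805} \approx 0.01205$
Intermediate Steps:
$o{\left(B \right)} = \frac{1}{-223 + B}$
$\frac{1}{o{\left(141 \right)} + D{\left(229 \right)}} = \frac{1}{\frac{1}{-223 + 141} + \left(-146 + 229\right)} = \frac{1}{\frac{1}{-82} + 83} = \frac{1}{- \frac{1}{82} + 83} = \frac{1}{\frac{6805}{82}} = \frac{82}{6805}$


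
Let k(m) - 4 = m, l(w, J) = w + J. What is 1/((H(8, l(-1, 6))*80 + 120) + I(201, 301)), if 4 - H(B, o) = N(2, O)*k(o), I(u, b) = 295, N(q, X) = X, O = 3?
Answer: -1/1425 ≈ -0.00070175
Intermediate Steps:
l(w, J) = J + w
k(m) = 4 + m
H(B, o) = -8 - 3*o (H(B, o) = 4 - 3*(4 + o) = 4 - (12 + 3*o) = 4 + (-12 - 3*o) = -8 - 3*o)
1/((H(8, l(-1, 6))*80 + 120) + I(201, 301)) = 1/(((-8 - 3*(6 - 1))*80 + 120) + 295) = 1/(((-8 - 3*5)*80 + 120) + 295) = 1/(((-8 - 15)*80 + 120) + 295) = 1/((-23*80 + 120) + 295) = 1/((-1840 + 120) + 295) = 1/(-1720 + 295) = 1/(-1425) = -1/1425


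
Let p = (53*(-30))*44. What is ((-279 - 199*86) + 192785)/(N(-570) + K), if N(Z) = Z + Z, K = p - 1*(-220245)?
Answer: 58464/49715 ≈ 1.1760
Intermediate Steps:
p = -69960 (p = -1590*44 = -69960)
K = 150285 (K = -69960 - 1*(-220245) = -69960 + 220245 = 150285)
N(Z) = 2*Z
((-279 - 199*86) + 192785)/(N(-570) + K) = ((-279 - 199*86) + 192785)/(2*(-570) + 150285) = ((-279 - 17114) + 192785)/(-1140 + 150285) = (-17393 + 192785)/149145 = 175392*(1/149145) = 58464/49715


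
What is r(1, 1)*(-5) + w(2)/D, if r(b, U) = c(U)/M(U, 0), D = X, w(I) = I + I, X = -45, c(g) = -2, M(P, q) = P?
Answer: 446/45 ≈ 9.9111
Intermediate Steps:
w(I) = 2*I
D = -45
r(b, U) = -2/U
r(1, 1)*(-5) + w(2)/D = -2/1*(-5) + (2*2)/(-45) = -2*1*(-5) + 4*(-1/45) = -2*(-5) - 4/45 = 10 - 4/45 = 446/45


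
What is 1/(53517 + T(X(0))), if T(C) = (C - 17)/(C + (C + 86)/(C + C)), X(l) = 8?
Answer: 37/1980105 ≈ 1.8686e-5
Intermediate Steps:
T(C) = (-17 + C)/(C + (86 + C)/(2*C)) (T(C) = (-17 + C)/(C + (86 + C)/((2*C))) = (-17 + C)/(C + (86 + C)*(1/(2*C))) = (-17 + C)/(C + (86 + C)/(2*C)))
1/(53517 + T(X(0))) = 1/(53517 + 2*8*(-17 + 8)/(86 + 8 + 2*8**2)) = 1/(53517 + 2*8*(-9)/(86 + 8 + 2*64)) = 1/(53517 + 2*8*(-9)/(86 + 8 + 128)) = 1/(53517 + 2*8*(-9)/222) = 1/(53517 + 2*8*(1/222)*(-9)) = 1/(53517 - 24/37) = 1/(1980105/37) = 37/1980105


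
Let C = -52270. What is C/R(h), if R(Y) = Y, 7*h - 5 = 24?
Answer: -365890/29 ≈ -12617.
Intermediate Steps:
h = 29/7 (h = 5/7 + (1/7)*24 = 5/7 + 24/7 = 29/7 ≈ 4.1429)
C/R(h) = -52270/29/7 = -52270*7/29 = -365890/29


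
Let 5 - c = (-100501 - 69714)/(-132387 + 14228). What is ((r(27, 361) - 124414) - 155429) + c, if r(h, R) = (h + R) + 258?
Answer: -32989217743/118159 ≈ -2.7919e+5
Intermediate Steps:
r(h, R) = 258 + R + h (r(h, R) = (R + h) + 258 = 258 + R + h)
c = 420580/118159 (c = 5 - (-100501 - 69714)/(-132387 + 14228) = 5 - (-170215)/(-118159) = 5 - (-170215)*(-1)/118159 = 5 - 1*170215/118159 = 5 - 170215/118159 = 420580/118159 ≈ 3.5594)
((r(27, 361) - 124414) - 155429) + c = (((258 + 361 + 27) - 124414) - 155429) + 420580/118159 = ((646 - 124414) - 155429) + 420580/118159 = (-123768 - 155429) + 420580/118159 = -279197 + 420580/118159 = -32989217743/118159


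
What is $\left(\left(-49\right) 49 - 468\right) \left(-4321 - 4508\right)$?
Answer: $25330401$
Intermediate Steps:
$\left(\left(-49\right) 49 - 468\right) \left(-4321 - 4508\right) = \left(-2401 - 468\right) \left(-8829\right) = \left(-2869\right) \left(-8829\right) = 25330401$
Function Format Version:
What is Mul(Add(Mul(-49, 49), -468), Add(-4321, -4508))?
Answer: 25330401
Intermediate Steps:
Mul(Add(Mul(-49, 49), -468), Add(-4321, -4508)) = Mul(Add(-2401, -468), -8829) = Mul(-2869, -8829) = 25330401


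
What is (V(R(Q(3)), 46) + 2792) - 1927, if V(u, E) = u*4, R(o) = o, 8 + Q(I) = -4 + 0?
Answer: 817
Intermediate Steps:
Q(I) = -12 (Q(I) = -8 + (-4 + 0) = -8 - 4 = -12)
V(u, E) = 4*u
(V(R(Q(3)), 46) + 2792) - 1927 = (4*(-12) + 2792) - 1927 = (-48 + 2792) - 1927 = 2744 - 1927 = 817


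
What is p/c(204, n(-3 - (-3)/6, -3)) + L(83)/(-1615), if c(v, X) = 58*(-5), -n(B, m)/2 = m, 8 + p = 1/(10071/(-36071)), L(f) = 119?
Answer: -374537/11098242 ≈ -0.033747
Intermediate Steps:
p = -116639/10071 (p = -8 + 1/(10071/(-36071)) = -8 + 1/(10071*(-1/36071)) = -8 + 1/(-10071/36071) = -8 - 36071/10071 = -116639/10071 ≈ -11.582)
n(B, m) = -2*m
c(v, X) = -290
p/c(204, n(-3 - (-3)/6, -3)) + L(83)/(-1615) = -116639/10071/(-290) + 119/(-1615) = -116639/10071*(-1/290) + 119*(-1/1615) = 116639/2920590 - 7/95 = -374537/11098242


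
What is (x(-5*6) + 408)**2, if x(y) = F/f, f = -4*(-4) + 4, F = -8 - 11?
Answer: 66275881/400 ≈ 1.6569e+5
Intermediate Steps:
F = -19
f = 20 (f = 16 + 4 = 20)
x(y) = -19/20
(x(-5*6) + 408)**2 = (-19/20 + 408)**2 = (8141/20)**2 = 66275881/400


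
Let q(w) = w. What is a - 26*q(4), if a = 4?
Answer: -100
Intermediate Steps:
a - 26*q(4) = 4 - 26*4 = 4 - 104 = -100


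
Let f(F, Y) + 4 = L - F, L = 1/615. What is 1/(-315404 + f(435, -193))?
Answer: -615/194243444 ≈ -3.1661e-6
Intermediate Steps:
L = 1/615 ≈ 0.0016260
f(F, Y) = -2459/615 - F (f(F, Y) = -4 + (1/615 - F) = -2459/615 - F)
1/(-315404 + f(435, -193)) = 1/(-315404 + (-2459/615 - 1*435)) = 1/(-315404 + (-2459/615 - 435)) = 1/(-315404 - 269984/615) = 1/(-194243444/615) = -615/194243444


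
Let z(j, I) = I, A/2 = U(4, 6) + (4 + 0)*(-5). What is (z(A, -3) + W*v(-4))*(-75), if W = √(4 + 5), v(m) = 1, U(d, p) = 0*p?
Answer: 0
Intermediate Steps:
U(d, p) = 0
A = -40 (A = 2*(0 + (4 + 0)*(-5)) = 2*(0 + 4*(-5)) = 2*(0 - 20) = 2*(-20) = -40)
W = 3 (W = √9 = 3)
(z(A, -3) + W*v(-4))*(-75) = (-3 + 3*1)*(-75) = (-3 + 3)*(-75) = 0*(-75) = 0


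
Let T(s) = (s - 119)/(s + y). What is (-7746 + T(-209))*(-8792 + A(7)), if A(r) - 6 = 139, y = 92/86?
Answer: 598743200654/8941 ≈ 6.6966e+7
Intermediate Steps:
y = 46/43 (y = 92*(1/86) = 46/43 ≈ 1.0698)
T(s) = (-119 + s)/(46/43 + s) (T(s) = (s - 119)/(s + 46/43) = (-119 + s)/(46/43 + s))
A(r) = 145 (A(r) = 6 + 139 = 145)
(-7746 + T(-209))*(-8792 + A(7)) = (-7746 + 43*(-119 - 209)/(46 + 43*(-209)))*(-8792 + 145) = (-7746 + 43*(-328)/(46 - 8987))*(-8647) = (-7746 + 43*(-328)/(-8941))*(-8647) = (-7746 + 43*(-1/8941)*(-328))*(-8647) = (-7746 + 14104/8941)*(-8647) = -69242882/8941*(-8647) = 598743200654/8941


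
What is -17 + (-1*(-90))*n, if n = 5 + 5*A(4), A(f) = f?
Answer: 2233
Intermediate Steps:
n = 25 (n = 5 + 5*4 = 5 + 20 = 25)
-17 + (-1*(-90))*n = -17 - 1*(-90)*25 = -17 + 90*25 = -17 + 2250 = 2233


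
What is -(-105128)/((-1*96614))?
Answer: -52564/48307 ≈ -1.0881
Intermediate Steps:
-(-105128)/((-1*96614)) = -(-105128)/(-96614) = -(-105128)*(-1)/96614 = -1*52564/48307 = -52564/48307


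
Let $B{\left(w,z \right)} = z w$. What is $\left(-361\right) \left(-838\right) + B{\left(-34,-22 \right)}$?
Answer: $303266$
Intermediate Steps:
$B{\left(w,z \right)} = w z$
$\left(-361\right) \left(-838\right) + B{\left(-34,-22 \right)} = \left(-361\right) \left(-838\right) - -748 = 302518 + 748 = 303266$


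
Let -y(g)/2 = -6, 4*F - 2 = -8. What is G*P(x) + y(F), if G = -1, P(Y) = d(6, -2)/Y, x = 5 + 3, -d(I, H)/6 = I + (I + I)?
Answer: 51/2 ≈ 25.500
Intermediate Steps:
d(I, H) = -18*I (d(I, H) = -6*(I + (I + I)) = -6*(I + 2*I) = -18*I)
F = -3/2 (F = 1/2 + (1/4)*(-8) = 1/2 - 2 = -3/2 ≈ -1.5000)
y(g) = 12 (y(g) = -2*(-6) = 12)
x = 8
P(Y) = -108/Y (P(Y) = (-18*6)/Y = -108/Y)
G*P(x) + y(F) = -(-108)/8 + 12 = -1*(-27/2) + 12 = 27/2 + 12 = 51/2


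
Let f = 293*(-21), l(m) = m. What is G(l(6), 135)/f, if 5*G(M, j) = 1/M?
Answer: -1/184590 ≈ -5.4174e-6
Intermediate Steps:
G(M, j) = 1/(5*M)
f = -6153
G(l(6), 135)/f = ((1/5)/6)/(-6153) = ((1/5)*(1/6))*(-1/6153) = (1/30)*(-1/6153) = -1/184590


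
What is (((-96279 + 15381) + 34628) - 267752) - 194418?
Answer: -508440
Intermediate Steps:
(((-96279 + 15381) + 34628) - 267752) - 194418 = ((-80898 + 34628) - 267752) - 194418 = (-46270 - 267752) - 194418 = -314022 - 194418 = -508440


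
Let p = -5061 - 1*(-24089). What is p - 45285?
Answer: -26257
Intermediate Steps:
p = 19028 (p = -5061 + 24089 = 19028)
p - 45285 = 19028 - 45285 = -26257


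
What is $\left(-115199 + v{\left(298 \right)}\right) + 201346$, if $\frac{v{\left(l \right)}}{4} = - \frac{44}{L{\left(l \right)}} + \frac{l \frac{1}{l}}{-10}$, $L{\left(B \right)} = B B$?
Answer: $\frac{9562703113}{111005} \approx 86147.0$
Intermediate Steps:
$L{\left(B \right)} = B^{2}$
$v{\left(l \right)} = - \frac{2}{5} - \frac{176}{l^{2}}$ ($v{\left(l \right)} = 4 \left(- \frac{44}{l^{2}} + \frac{l \frac{1}{l}}{-10}\right) = 4 \left(- \frac{44}{l^{2}} + 1 \left(- \frac{1}{10}\right)\right) = 4 \left(- \frac{44}{l^{2}} - \frac{1}{10}\right) = 4 \left(- \frac{1}{10} - \frac{44}{l^{2}}\right) = - \frac{2}{5} - \frac{176}{l^{2}}$)
$\left(-115199 + v{\left(298 \right)}\right) + 201346 = \left(-115199 - \left(\frac{2}{5} + \frac{176}{88804}\right)\right) + 201346 = \left(-115199 - \frac{44622}{111005}\right) + 201346 = - \frac{12787709617}{111005} + 201346 = \frac{9562703113}{111005}$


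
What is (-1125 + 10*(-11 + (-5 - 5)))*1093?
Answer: -1459155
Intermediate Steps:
(-1125 + 10*(-11 + (-5 - 5)))*1093 = (-1125 + 10*(-11 - 10))*1093 = (-1125 + 10*(-21))*1093 = (-1125 - 210)*1093 = -1335*1093 = -1459155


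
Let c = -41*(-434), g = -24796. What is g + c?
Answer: -7002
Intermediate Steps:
c = 17794
g + c = -24796 + 17794 = -7002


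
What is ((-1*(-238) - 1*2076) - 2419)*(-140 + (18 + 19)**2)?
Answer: -5231853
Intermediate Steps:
((-1*(-238) - 1*2076) - 2419)*(-140 + (18 + 19)**2) = ((238 - 2076) - 2419)*(-140 + 37**2) = (-1838 - 2419)*(-140 + 1369) = -4257*1229 = -5231853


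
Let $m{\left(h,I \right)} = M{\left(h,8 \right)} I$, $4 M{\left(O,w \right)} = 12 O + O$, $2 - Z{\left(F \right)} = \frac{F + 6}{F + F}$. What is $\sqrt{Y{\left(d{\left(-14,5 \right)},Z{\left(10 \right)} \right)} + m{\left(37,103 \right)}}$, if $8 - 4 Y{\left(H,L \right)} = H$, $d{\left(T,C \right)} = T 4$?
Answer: $\frac{\sqrt{49607}}{2} \approx 111.36$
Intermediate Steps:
$Z{\left(F \right)} = 2 - \frac{6 + F}{2 F}$ ($Z{\left(F \right)} = 2 - \frac{F + 6}{F + F} = 2 - \frac{6 + F}{2 F}$)
$d{\left(T,C \right)} = 4 T$
$Y{\left(H,L \right)} = 2 - \frac{H}{4}$
$M{\left(O,w \right)} = \frac{13 O}{4}$ ($M{\left(O,w \right)} = \frac{12 O + O}{4} = \frac{13 O}{4}$)
$m{\left(h,I \right)} = \frac{13 I h}{4}$ ($m{\left(h,I \right)} = \frac{13 h}{4} I = \frac{13 I h}{4}$)
$\sqrt{Y{\left(d{\left(-14,5 \right)},Z{\left(10 \right)} \right)} + m{\left(37,103 \right)}} = \sqrt{\left(2 - \frac{4 \left(-14\right)}{4}\right) + \frac{13}{4} \cdot 103 \cdot 37} = \sqrt{\left(2 - -14\right) + \frac{49543}{4}} = \sqrt{\left(2 + 14\right) + \frac{49543}{4}} = \sqrt{16 + \frac{49543}{4}} = \sqrt{\frac{49607}{4}} = \frac{\sqrt{49607}}{2}$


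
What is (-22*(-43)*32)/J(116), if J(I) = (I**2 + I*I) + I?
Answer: 7568/6757 ≈ 1.1200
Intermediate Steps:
J(I) = I + 2*I**2 (J(I) = (I**2 + I**2) + I = 2*I**2 + I = I + 2*I**2)
(-22*(-43)*32)/J(116) = (-22*(-43)*32)/((116*(1 + 2*116))) = (946*32)/((116*(1 + 232))) = 30272/((116*233)) = 30272/27028 = 30272*(1/27028) = 7568/6757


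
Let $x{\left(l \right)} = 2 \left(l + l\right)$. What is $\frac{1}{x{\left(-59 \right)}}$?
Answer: $- \frac{1}{236} \approx -0.0042373$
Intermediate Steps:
$x{\left(l \right)} = 4 l$ ($x{\left(l \right)} = 2 \cdot 2 l = 4 l$)
$\frac{1}{x{\left(-59 \right)}} = \frac{1}{4 \left(-59\right)} = \frac{1}{-236} = - \frac{1}{236}$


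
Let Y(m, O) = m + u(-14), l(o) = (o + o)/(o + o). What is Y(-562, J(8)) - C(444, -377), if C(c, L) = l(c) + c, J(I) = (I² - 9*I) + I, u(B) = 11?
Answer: -996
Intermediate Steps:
l(o) = 1 (l(o) = (2*o)/((2*o)) = (2*o)*(1/(2*o)) = 1)
J(I) = I² - 8*I
Y(m, O) = 11 + m (Y(m, O) = m + 11 = 11 + m)
C(c, L) = 1 + c
Y(-562, J(8)) - C(444, -377) = (11 - 562) - (1 + 444) = -551 - 1*445 = -551 - 445 = -996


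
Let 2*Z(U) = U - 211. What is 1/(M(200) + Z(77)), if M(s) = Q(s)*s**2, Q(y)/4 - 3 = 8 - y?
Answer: -1/30240067 ≈ -3.3069e-8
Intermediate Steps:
Q(y) = 44 - 4*y (Q(y) = 12 + 4*(8 - y) = 12 + (32 - 4*y) = 44 - 4*y)
Z(U) = -211/2 + U/2 (Z(U) = (U - 211)/2 = (-211 + U)/2 = -211/2 + U/2)
M(s) = s**2*(44 - 4*s) (M(s) = (44 - 4*s)*s**2 = s**2*(44 - 4*s))
1/(M(200) + Z(77)) = 1/(4*200**2*(11 - 1*200) + (-211/2 + (1/2)*77)) = 1/(4*40000*(11 - 200) + (-211/2 + 77/2)) = 1/(4*40000*(-189) - 67) = 1/(-30240000 - 67) = 1/(-30240067) = -1/30240067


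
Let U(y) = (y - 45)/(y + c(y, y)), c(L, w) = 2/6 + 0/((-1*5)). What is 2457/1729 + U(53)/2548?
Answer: 1375977/968240 ≈ 1.4211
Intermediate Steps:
c(L, w) = ⅓ (c(L, w) = 2*(⅙) + 0/(-5) = ⅓ + 0*(-⅕) = ⅓ + 0 = ⅓)
U(y) = (-45 + y)/(⅓ + y) (U(y) = (y - 45)/(y + ⅓) = (-45 + y)/(⅓ + y))
2457/1729 + U(53)/2548 = 2457/1729 + (3*(-45 + 53)/(1 + 3*53))/2548 = 2457*(1/1729) + (3*8/(1 + 159))*(1/2548) = 27/19 + (3*8/160)*(1/2548) = 27/19 + (3*(1/160)*8)*(1/2548) = 27/19 + (3/20)*(1/2548) = 27/19 + 3/50960 = 1375977/968240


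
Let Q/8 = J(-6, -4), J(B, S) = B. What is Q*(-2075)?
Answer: 99600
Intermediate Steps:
Q = -48 (Q = 8*(-6) = -48)
Q*(-2075) = -48*(-2075) = 99600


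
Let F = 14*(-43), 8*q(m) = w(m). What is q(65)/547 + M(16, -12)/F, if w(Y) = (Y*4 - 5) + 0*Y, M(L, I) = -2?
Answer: 81131/1317176 ≈ 0.061595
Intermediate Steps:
w(Y) = -5 + 4*Y (w(Y) = (4*Y - 5) + 0 = (-5 + 4*Y) + 0 = -5 + 4*Y)
q(m) = -5/8 + m/2 (q(m) = (-5 + 4*m)/8 = -5/8 + m/2)
F = -602
q(65)/547 + M(16, -12)/F = (-5/8 + (½)*65)/547 - 2/(-602) = (-5/8 + 65/2)*(1/547) - 2*(-1/602) = (255/8)*(1/547) + 1/301 = 255/4376 + 1/301 = 81131/1317176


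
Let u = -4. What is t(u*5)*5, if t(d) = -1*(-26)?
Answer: 130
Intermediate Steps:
t(d) = 26
t(u*5)*5 = 26*5 = 130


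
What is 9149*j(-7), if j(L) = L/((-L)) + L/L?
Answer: 0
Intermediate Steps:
j(L) = 0 (j(L) = L*(-1/L) + 1 = -1 + 1 = 0)
9149*j(-7) = 9149*0 = 0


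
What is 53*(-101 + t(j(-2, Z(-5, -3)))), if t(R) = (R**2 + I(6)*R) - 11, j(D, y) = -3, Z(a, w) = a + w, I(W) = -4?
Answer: -4823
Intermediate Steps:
t(R) = -11 + R**2 - 4*R (t(R) = (R**2 - 4*R) - 11 = -11 + R**2 - 4*R)
53*(-101 + t(j(-2, Z(-5, -3)))) = 53*(-101 + (-11 + (-3)**2 - 4*(-3))) = 53*(-101 + (-11 + 9 + 12)) = 53*(-101 + 10) = 53*(-91) = -4823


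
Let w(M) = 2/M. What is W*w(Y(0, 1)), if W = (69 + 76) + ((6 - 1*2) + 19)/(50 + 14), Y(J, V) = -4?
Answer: -9303/128 ≈ -72.680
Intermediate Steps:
W = 9303/64 (W = 145 + ((6 - 2) + 19)/64 = 145 + (4 + 19)*(1/64) = 145 + 23*(1/64) = 145 + 23/64 = 9303/64 ≈ 145.36)
W*w(Y(0, 1)) = 9303*(2/(-4))/64 = 9303*(2*(-1/4))/64 = (9303/64)*(-1/2) = -9303/128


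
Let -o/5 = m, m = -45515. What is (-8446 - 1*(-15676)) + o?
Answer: 234805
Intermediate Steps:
o = 227575 (o = -5*(-45515) = 227575)
(-8446 - 1*(-15676)) + o = (-8446 - 1*(-15676)) + 227575 = (-8446 + 15676) + 227575 = 7230 + 227575 = 234805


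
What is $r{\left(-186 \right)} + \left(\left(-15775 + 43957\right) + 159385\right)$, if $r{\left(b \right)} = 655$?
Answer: $188222$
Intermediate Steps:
$r{\left(-186 \right)} + \left(\left(-15775 + 43957\right) + 159385\right) = 655 + \left(\left(-15775 + 43957\right) + 159385\right) = 655 + \left(28182 + 159385\right) = 655 + 187567 = 188222$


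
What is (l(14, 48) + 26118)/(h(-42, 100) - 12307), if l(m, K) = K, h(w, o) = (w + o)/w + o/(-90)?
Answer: -824229/387749 ≈ -2.1257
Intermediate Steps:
h(w, o) = -o/90 + (o + w)/w (h(w, o) = (o + w)/w + o*(-1/90) = (o + w)/w - o/90 = -o/90 + (o + w)/w)
(l(14, 48) + 26118)/(h(-42, 100) - 12307) = (48 + 26118)/((1 - 1/90*100 + 100/(-42)) - 12307) = 26166/((1 - 10/9 + 100*(-1/42)) - 12307) = 26166/((1 - 10/9 - 50/21) - 12307) = 26166/(-157/63 - 12307) = 26166/(-775498/63) = 26166*(-63/775498) = -824229/387749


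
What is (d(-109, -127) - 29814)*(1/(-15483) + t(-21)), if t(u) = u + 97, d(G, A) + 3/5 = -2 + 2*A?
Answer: -176921427571/77415 ≈ -2.2854e+6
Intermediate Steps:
d(G, A) = -13/5 + 2*A (d(G, A) = -⅗ + (-2 + 2*A) = -13/5 + 2*A)
t(u) = 97 + u
(d(-109, -127) - 29814)*(1/(-15483) + t(-21)) = ((-13/5 + 2*(-127)) - 29814)*(1/(-15483) + (97 - 21)) = ((-13/5 - 254) - 29814)*(-1/15483 + 76) = (-1283/5 - 29814)*(1176707/15483) = -150353/5*1176707/15483 = -176921427571/77415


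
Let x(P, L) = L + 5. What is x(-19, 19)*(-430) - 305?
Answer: -10625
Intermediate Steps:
x(P, L) = 5 + L
x(-19, 19)*(-430) - 305 = (5 + 19)*(-430) - 305 = 24*(-430) - 305 = -10320 - 305 = -10625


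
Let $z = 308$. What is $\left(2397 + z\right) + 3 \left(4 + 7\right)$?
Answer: $2738$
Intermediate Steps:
$\left(2397 + z\right) + 3 \left(4 + 7\right) = \left(2397 + 308\right) + 3 \left(4 + 7\right) = 2705 + 3 \cdot 11 = 2705 + 33 = 2738$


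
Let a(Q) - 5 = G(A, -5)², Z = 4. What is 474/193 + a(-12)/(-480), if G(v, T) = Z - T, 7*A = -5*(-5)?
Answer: 105461/46320 ≈ 2.2768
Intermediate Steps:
A = 25/7 (A = (-5*(-5))/7 = (⅐)*25 = 25/7 ≈ 3.5714)
G(v, T) = 4 - T
a(Q) = 86 (a(Q) = 5 + (4 - 1*(-5))² = 5 + (4 + 5)² = 5 + 9² = 5 + 81 = 86)
474/193 + a(-12)/(-480) = 474/193 + 86/(-480) = 474*(1/193) + 86*(-1/480) = 474/193 - 43/240 = 105461/46320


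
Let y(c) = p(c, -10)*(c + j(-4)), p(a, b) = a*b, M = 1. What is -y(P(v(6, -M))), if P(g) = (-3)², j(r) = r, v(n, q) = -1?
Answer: 450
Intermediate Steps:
P(g) = 9
y(c) = -10*c*(-4 + c) (y(c) = (c*(-10))*(c - 4) = (-10*c)*(-4 + c) = -10*c*(-4 + c))
-y(P(v(6, -M))) = -10*9*(4 - 1*9) = -10*9*(4 - 9) = -10*9*(-5) = -1*(-450) = 450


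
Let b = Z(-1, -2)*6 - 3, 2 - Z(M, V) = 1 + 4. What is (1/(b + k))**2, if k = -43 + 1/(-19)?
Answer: 361/1481089 ≈ 0.00024374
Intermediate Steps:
Z(M, V) = -3 (Z(M, V) = 2 - (1 + 4) = 2 - 1*5 = 2 - 5 = -3)
b = -21 (b = -3*6 - 3 = -18 - 3 = -21)
k = -818/19 (k = -43 - 1/19 = -818/19 ≈ -43.053)
(1/(b + k))**2 = (1/(-21 - 818/19))**2 = (1/(-1217/19))**2 = (-19/1217)**2 = 361/1481089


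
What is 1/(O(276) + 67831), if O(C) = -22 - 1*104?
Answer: 1/67705 ≈ 1.4770e-5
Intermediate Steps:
O(C) = -126 (O(C) = -22 - 104 = -126)
1/(O(276) + 67831) = 1/(-126 + 67831) = 1/67705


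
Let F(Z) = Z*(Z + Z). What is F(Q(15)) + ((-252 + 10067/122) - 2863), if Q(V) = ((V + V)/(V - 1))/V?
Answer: -18127943/5978 ≈ -3032.4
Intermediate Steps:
Q(V) = 2/(-1 + V) (Q(V) = ((2*V)/(-1 + V))/V = (2*V/(-1 + V))/V = 2/(-1 + V))
F(Z) = 2*Z**2 (F(Z) = Z*(2*Z) = 2*Z**2)
F(Q(15)) + ((-252 + 10067/122) - 2863) = 2*(2/(-1 + 15))**2 + ((-252 + 10067/122) - 2863) = 2*(2/14)**2 + ((-252 + 10067*(1/122)) - 2863) = 2*(2*(1/14))**2 + ((-252 + 10067/122) - 2863) = 2*(1/7)**2 + (-20677/122 - 2863) = 2*(1/49) - 369963/122 = 2/49 - 369963/122 = -18127943/5978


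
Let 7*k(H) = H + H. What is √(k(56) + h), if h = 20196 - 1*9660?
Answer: 2*√2638 ≈ 102.72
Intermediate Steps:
k(H) = 2*H/7 (k(H) = (H + H)/7 = (2*H)/7 = 2*H/7)
h = 10536 (h = 20196 - 9660 = 10536)
√(k(56) + h) = √((2/7)*56 + 10536) = √(16 + 10536) = √10552 = 2*√2638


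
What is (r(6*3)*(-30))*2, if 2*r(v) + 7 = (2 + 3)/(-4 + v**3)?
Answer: 611865/2914 ≈ 209.97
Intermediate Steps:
r(v) = -7/2 + 5/(2*(-4 + v**3)) (r(v) = -7/2 + ((2 + 3)/(-4 + v**3))/2 = -7/2 + (5/(-4 + v**3))/2 = -7/2 + 5/(2*(-4 + v**3)))
(r(6*3)*(-30))*2 = (((33 - 7*(6*3)**3)/(2*(-4 + (6*3)**3)))*(-30))*2 = (((33 - 7*18**3)/(2*(-4 + 18**3)))*(-30))*2 = (((33 - 7*5832)/(2*(-4 + 5832)))*(-30))*2 = (((1/2)*(33 - 40824)/5828)*(-30))*2 = (((1/2)*(1/5828)*(-40791))*(-30))*2 = -40791/11656*(-30)*2 = (611865/5828)*2 = 611865/2914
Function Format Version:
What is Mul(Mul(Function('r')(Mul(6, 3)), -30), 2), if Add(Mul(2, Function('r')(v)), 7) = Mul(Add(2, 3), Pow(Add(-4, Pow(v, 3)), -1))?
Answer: Rational(611865, 2914) ≈ 209.97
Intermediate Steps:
Function('r')(v) = Add(Rational(-7, 2), Mul(Rational(5, 2), Pow(Add(-4, Pow(v, 3)), -1))) (Function('r')(v) = Add(Rational(-7, 2), Mul(Rational(1, 2), Mul(Add(2, 3), Pow(Add(-4, Pow(v, 3)), -1)))) = Add(Rational(-7, 2), Mul(Rational(1, 2), Mul(5, Pow(Add(-4, Pow(v, 3)), -1)))) = Add(Rational(-7, 2), Mul(Rational(5, 2), Pow(Add(-4, Pow(v, 3)), -1))))
Mul(Mul(Function('r')(Mul(6, 3)), -30), 2) = Mul(Mul(Mul(Rational(1, 2), Pow(Add(-4, Pow(Mul(6, 3), 3)), -1), Add(33, Mul(-7, Pow(Mul(6, 3), 3)))), -30), 2) = Mul(Mul(Mul(Rational(1, 2), Pow(Add(-4, Pow(18, 3)), -1), Add(33, Mul(-7, Pow(18, 3)))), -30), 2) = Mul(Mul(Mul(Rational(1, 2), Pow(Add(-4, 5832), -1), Add(33, Mul(-7, 5832))), -30), 2) = Mul(Mul(Mul(Rational(1, 2), Pow(5828, -1), Add(33, -40824)), -30), 2) = Mul(Mul(Mul(Rational(1, 2), Rational(1, 5828), -40791), -30), 2) = Mul(Mul(Rational(-40791, 11656), -30), 2) = Mul(Rational(611865, 5828), 2) = Rational(611865, 2914)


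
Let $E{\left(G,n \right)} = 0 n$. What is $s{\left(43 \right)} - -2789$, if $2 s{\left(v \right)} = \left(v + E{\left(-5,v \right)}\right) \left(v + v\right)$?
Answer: $4638$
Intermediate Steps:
$E{\left(G,n \right)} = 0$
$s{\left(v \right)} = v^{2}$ ($s{\left(v \right)} = \frac{\left(v + 0\right) \left(v + v\right)}{2} = \frac{v 2 v}{2} = \frac{2 v^{2}}{2} = v^{2}$)
$s{\left(43 \right)} - -2789 = 43^{2} - -2789 = 1849 + 2789 = 4638$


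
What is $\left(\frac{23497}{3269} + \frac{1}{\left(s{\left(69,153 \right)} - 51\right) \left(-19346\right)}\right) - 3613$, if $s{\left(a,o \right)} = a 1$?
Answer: $- \frac{4104702730469}{1138357332} \approx -3605.8$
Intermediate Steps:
$s{\left(a,o \right)} = a$
$\left(\frac{23497}{3269} + \frac{1}{\left(s{\left(69,153 \right)} - 51\right) \left(-19346\right)}\right) - 3613 = \left(\frac{23497}{3269} + \frac{1}{\left(69 - 51\right) \left(-19346\right)}\right) - 3613 = \left(23497 \cdot \frac{1}{3269} + \frac{1}{18} \left(- \frac{1}{19346}\right)\right) - 3613 = \left(\frac{23497}{3269} + \frac{1}{18} \left(- \frac{1}{19346}\right)\right) - 3613 = \left(\frac{23497}{3269} - \frac{1}{348228}\right) - 3613 = \frac{8182310047}{1138357332} - 3613 = - \frac{4104702730469}{1138357332}$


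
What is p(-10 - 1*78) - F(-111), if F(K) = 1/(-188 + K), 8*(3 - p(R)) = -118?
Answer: 21233/1196 ≈ 17.753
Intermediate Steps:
p(R) = 71/4 (p(R) = 3 - 1/8*(-118) = 3 + 59/4 = 71/4)
p(-10 - 1*78) - F(-111) = 71/4 - 1/(-188 - 111) = 71/4 - 1/(-299) = 71/4 - 1*(-1/299) = 71/4 + 1/299 = 21233/1196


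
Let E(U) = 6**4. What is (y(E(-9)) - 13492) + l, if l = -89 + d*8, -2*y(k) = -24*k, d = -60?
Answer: 1491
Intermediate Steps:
E(U) = 1296
y(k) = 12*k (y(k) = -(-12)*k = 12*k)
l = -569 (l = -89 - 60*8 = -89 - 480 = -569)
(y(E(-9)) - 13492) + l = (12*1296 - 13492) - 569 = (15552 - 13492) - 569 = 2060 - 569 = 1491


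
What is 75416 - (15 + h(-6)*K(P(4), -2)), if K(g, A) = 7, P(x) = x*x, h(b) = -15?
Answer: 75506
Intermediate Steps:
P(x) = x**2
75416 - (15 + h(-6)*K(P(4), -2)) = 75416 - (15 - 15*7) = 75416 - (15 - 105) = 75416 - 1*(-90) = 75416 + 90 = 75506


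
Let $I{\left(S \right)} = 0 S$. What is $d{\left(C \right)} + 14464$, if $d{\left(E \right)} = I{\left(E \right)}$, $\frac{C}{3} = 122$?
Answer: $14464$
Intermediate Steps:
$C = 366$ ($C = 3 \cdot 122 = 366$)
$I{\left(S \right)} = 0$
$d{\left(E \right)} = 0$
$d{\left(C \right)} + 14464 = 0 + 14464 = 14464$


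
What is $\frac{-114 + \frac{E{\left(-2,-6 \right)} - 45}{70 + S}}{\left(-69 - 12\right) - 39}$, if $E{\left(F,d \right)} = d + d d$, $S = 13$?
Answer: $\frac{3159}{3320} \approx 0.95151$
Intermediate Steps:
$E{\left(F,d \right)} = d + d^{2}$
$\frac{-114 + \frac{E{\left(-2,-6 \right)} - 45}{70 + S}}{\left(-69 - 12\right) - 39} = \frac{-114 + \frac{- 6 \left(1 - 6\right) - 45}{70 + 13}}{\left(-69 - 12\right) - 39} = \frac{-114 + \frac{\left(-6\right) \left(-5\right) - 45}{83}}{-81 - 39} = \frac{-114 + \left(30 - 45\right) \frac{1}{83}}{-120} = \left(-114 - \frac{15}{83}\right) \left(- \frac{1}{120}\right) = \left(- \frac{9477}{83}\right) \left(- \frac{1}{120}\right) = \frac{3159}{3320}$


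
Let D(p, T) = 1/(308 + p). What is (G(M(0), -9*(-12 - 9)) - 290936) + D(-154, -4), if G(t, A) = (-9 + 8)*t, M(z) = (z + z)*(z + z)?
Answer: -44804143/154 ≈ -2.9094e+5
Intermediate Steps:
M(z) = 4*z**2 (M(z) = (2*z)*(2*z) = 4*z**2)
G(t, A) = -t
(G(M(0), -9*(-12 - 9)) - 290936) + D(-154, -4) = (-4*0**2 - 290936) + 1/(308 - 154) = (-4*0 - 290936) + 1/154 = (-1*0 - 290936) + 1/154 = (0 - 290936) + 1/154 = -290936 + 1/154 = -44804143/154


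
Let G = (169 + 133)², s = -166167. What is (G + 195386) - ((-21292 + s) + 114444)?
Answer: 359605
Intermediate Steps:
G = 91204 (G = 302² = 91204)
(G + 195386) - ((-21292 + s) + 114444) = (91204 + 195386) - ((-21292 - 166167) + 114444) = 286590 - (-187459 + 114444) = 286590 - 1*(-73015) = 286590 + 73015 = 359605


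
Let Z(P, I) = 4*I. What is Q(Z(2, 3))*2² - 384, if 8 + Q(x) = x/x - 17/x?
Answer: -1253/3 ≈ -417.67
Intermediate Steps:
Q(x) = -7 - 17/x (Q(x) = -8 + (x/x - 17/x) = -8 + (1 - 17/x) = -7 - 17/x)
Q(Z(2, 3))*2² - 384 = (-7 - 17/(4*3))*2² - 384 = (-7 - 17/12)*4 - 384 = -101/12*4 - 384 = -101/3 - 384 = -1253/3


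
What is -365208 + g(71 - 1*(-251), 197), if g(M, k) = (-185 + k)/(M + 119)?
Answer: -53685572/147 ≈ -3.6521e+5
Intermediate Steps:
g(M, k) = (-185 + k)/(119 + M)
-365208 + g(71 - 1*(-251), 197) = -365208 + (-185 + 197)/(119 + (71 - 1*(-251))) = -365208 + 12/(119 + (71 + 251)) = -365208 + 12/(119 + 322) = -365208 + 12/441 = -365208 + (1/441)*12 = -365208 + 4/147 = -53685572/147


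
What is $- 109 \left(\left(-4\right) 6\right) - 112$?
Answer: $2504$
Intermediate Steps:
$- 109 \left(\left(-4\right) 6\right) - 112 = \left(-109\right) \left(-24\right) - 112 = 2616 - 112 = 2504$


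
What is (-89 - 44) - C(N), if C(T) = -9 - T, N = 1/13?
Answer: -1611/13 ≈ -123.92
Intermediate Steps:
N = 1/13 (N = 1*(1/13) = 1/13 ≈ 0.076923)
(-89 - 44) - C(N) = (-89 - 44) - (-9 - 1*1/13) = -133 - (-9 - 1/13) = -133 - 1*(-118/13) = -133 + 118/13 = -1611/13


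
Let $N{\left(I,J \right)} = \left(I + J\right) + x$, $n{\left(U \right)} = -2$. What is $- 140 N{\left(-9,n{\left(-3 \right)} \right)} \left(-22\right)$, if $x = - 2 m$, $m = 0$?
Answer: $-33880$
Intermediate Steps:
$x = 0$ ($x = \left(-2\right) 0 = 0$)
$N{\left(I,J \right)} = I + J$ ($N{\left(I,J \right)} = \left(I + J\right) + 0 = I + J$)
$- 140 N{\left(-9,n{\left(-3 \right)} \right)} \left(-22\right) = - 140 \left(-9 - 2\right) \left(-22\right) = \left(-140\right) \left(-11\right) \left(-22\right) = 1540 \left(-22\right) = -33880$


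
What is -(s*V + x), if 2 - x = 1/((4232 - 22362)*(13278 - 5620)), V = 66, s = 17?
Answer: -156055642961/138839540 ≈ -1124.0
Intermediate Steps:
x = 277679081/138839540 (x = 2 - 1/((4232 - 22362)*(13278 - 5620)) = 2 - 1/((-18130*7658)) = 2 - 1/(-138839540) = 2 - 1*(-1/138839540) = 2 + 1/138839540 = 277679081/138839540 ≈ 2.0000)
-(s*V + x) = -(17*66 + 277679081/138839540) = -(1122 + 277679081/138839540) = -1*156055642961/138839540 = -156055642961/138839540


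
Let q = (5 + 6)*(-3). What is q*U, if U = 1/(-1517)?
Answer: 33/1517 ≈ 0.021753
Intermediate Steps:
U = -1/1517 ≈ -0.00065920
q = -33 (q = 11*(-3) = -33)
q*U = -33*(-1/1517) = 33/1517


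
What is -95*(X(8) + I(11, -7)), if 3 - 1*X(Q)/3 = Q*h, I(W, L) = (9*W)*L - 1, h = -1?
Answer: 62795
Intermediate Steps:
I(W, L) = -1 + 9*L*W (I(W, L) = 9*L*W - 1 = -1 + 9*L*W)
X(Q) = 9 + 3*Q (X(Q) = 9 - 3*Q*(-1) = 9 - (-3)*Q = 9 + 3*Q)
-95*(X(8) + I(11, -7)) = -95*((9 + 3*8) + (-1 + 9*(-7)*11)) = -95*((9 + 24) + (-1 - 693)) = -95*(33 - 694) = -95*(-661) = 62795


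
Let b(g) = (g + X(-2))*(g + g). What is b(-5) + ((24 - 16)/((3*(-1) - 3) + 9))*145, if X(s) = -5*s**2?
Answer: 1910/3 ≈ 636.67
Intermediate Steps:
b(g) = 2*g*(-20 + g) (b(g) = (g - 5*(-2)**2)*(g + g) = (g - 5*4)*(2*g) = (g - 20)*(2*g) = (-20 + g)*(2*g) = 2*g*(-20 + g))
b(-5) + ((24 - 16)/((3*(-1) - 3) + 9))*145 = 2*(-5)*(-20 - 5) + ((24 - 16)/((3*(-1) - 3) + 9))*145 = 2*(-5)*(-25) + (8/((-3 - 3) + 9))*145 = 250 + (8/(-6 + 9))*145 = 250 + (8/3)*145 = 250 + 1160/3 = 1910/3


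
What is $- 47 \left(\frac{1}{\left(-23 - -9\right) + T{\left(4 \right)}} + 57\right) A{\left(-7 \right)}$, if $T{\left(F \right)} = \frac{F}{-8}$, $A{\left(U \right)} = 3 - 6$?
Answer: $\frac{232791}{29} \approx 8027.3$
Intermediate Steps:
$A{\left(U \right)} = -3$
$T{\left(F \right)} = - \frac{F}{8}$ ($T{\left(F \right)} = F \left(- \frac{1}{8}\right) = - \frac{F}{8}$)
$- 47 \left(\frac{1}{\left(-23 - -9\right) + T{\left(4 \right)}} + 57\right) A{\left(-7 \right)} = - 47 \left(\frac{1}{\left(-23 - -9\right) - \frac{1}{2}} + 57\right) \left(-3\right) = - 47 \left(\frac{1}{\left(-23 + 9\right) - \frac{1}{2}} + 57\right) \left(-3\right) = - 47 \left(\frac{1}{-14 - \frac{1}{2}} + 57\right) \left(-3\right) = - 47 \left(\frac{1}{- \frac{29}{2}} + 57\right) \left(-3\right) = - 47 \left(- \frac{2}{29} + 57\right) \left(-3\right) = \left(-47\right) \frac{1651}{29} \left(-3\right) = \left(- \frac{77597}{29}\right) \left(-3\right) = \frac{232791}{29}$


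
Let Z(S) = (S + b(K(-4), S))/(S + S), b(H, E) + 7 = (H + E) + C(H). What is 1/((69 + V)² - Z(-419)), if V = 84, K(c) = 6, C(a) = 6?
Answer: 838/19615909 ≈ 4.2720e-5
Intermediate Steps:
b(H, E) = -1 + E + H (b(H, E) = -7 + ((H + E) + 6) = -7 + ((E + H) + 6) = -7 + (6 + E + H) = -1 + E + H)
Z(S) = (5 + 2*S)/(2*S) (Z(S) = (S + (-1 + S + 6))/(S + S) = (S + (5 + S))/((2*S)) = (5 + 2*S)*(1/(2*S)) = (5 + 2*S)/(2*S))
1/((69 + V)² - Z(-419)) = 1/((69 + 84)² - (5/2 - 419)/(-419)) = 1/(153² - (-1)*(-833)/(419*2)) = 1/(23409 - 1*833/838) = 1/(23409 - 833/838) = 1/(19615909/838) = 838/19615909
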